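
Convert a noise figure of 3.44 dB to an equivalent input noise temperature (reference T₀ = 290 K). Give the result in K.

F = 10^(3.44/10) = 2.208
T_e = (F − 1)·T₀ = (2.208 − 1) × 290 = 350 K

350 K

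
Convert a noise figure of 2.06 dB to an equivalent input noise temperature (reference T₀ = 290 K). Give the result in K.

F = 10^(2.06/10) = 1.60694
T_e = (F − 1)·T₀ = (1.60694 − 1) × 290 = 176 K

176 K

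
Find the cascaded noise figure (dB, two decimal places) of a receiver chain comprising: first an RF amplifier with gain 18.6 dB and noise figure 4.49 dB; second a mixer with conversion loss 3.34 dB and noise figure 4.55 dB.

4.53 dB

Convert to linear (a loss of L dB is a gain of −L dB): F_i = 10^(NF_i/10), G_i = 10^(G_i,dB/10)
  Stage 1: F_1 = 10^(4.49/10) = 2.812, G_1 = 10^(18.6/10) = 72.44
  Stage 2: F_2 = 10^(4.55/10) = 2.851, G_2 = 10^(−3.34/10) = 0.4634
Friis cascade:
  F = 2.812 + (2.851 − 1)/72.44 = 2.837
NF = 10 log₁₀(2.837) = 4.53 dB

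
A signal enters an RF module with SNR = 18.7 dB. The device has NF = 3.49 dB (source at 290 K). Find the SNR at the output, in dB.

15.21 dB

By definition F = SNR_in/SNR_out, so in dB: SNR_out = SNR_in − NF
SNR_out = 18.7 − 3.49 = 15.21 dB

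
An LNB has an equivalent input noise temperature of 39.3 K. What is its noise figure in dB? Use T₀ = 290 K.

F = 1 + T_e/T₀ = 1 + 39.3/290 = 1.13552
NF = 10 log₁₀(1.13552) = 0.552 dB

0.552 dB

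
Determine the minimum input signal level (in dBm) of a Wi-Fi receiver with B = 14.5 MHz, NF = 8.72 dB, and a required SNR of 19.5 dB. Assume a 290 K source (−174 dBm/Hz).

Sensitivity = −174 + 10 log₁₀(B) + NF + SNR_min
= −174 + 71.61 + 8.72 + 19.5
= −74.17 dBm → −74.2 dBm

−74.2 dBm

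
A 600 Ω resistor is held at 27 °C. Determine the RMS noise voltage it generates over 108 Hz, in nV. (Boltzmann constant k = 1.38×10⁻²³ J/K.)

T = 27 °C + 273.15 = 300.15 K
V_n = √(4kTRB)
4kTRB = 4 × 1.38×10⁻²³ × 300.15 × 6.00×10² × 1.08×10² = 1.07×10⁻¹⁵ V²
V_n = √(1.07×10⁻¹⁵) = 3.28×10⁻⁸ V = 32.8 nV

32.8 nV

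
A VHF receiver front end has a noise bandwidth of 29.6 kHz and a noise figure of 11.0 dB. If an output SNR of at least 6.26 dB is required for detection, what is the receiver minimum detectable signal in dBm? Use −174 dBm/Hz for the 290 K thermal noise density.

Sensitivity = −174 + 10 log₁₀(B) + NF + SNR_min
= −174 + 44.71 + 11.0 + 6.26
= −112.03 dBm → −112.0 dBm

−112.0 dBm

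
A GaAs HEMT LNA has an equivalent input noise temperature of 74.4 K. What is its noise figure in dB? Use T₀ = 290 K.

F = 1 + T_e/T₀ = 1 + 74.4/290 = 1.25655
NF = 10 log₁₀(1.25655) = 0.992 dB

0.992 dB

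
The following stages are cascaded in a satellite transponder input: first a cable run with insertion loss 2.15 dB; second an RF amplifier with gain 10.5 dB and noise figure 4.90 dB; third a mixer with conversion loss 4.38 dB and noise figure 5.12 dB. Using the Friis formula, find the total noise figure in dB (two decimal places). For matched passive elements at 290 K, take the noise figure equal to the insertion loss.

7.32 dB

Convert to linear (a loss of L dB is a gain of −L dB): F_i = 10^(NF_i/10), G_i = 10^(G_i,dB/10)
  Stage 1: F_1 = 10^(2.15/10) = 1.641, G_1 = 10^(−2.15/10) = 0.6095
  Stage 2: F_2 = 10^(4.90/10) = 3.090, G_2 = 10^(10.5/10) = 11.22
  Stage 3: F_3 = 10^(5.12/10) = 3.251, G_3 = 10^(−4.38/10) = 0.3648
Friis cascade:
  F = 1.641 + (3.090 − 1)/0.6095 + (3.251 − 1)/6.839 = 5.399
NF = 10 log₁₀(5.399) = 7.32 dB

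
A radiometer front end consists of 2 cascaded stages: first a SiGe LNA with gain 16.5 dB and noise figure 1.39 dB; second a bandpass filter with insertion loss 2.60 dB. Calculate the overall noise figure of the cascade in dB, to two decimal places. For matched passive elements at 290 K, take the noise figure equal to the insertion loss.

Convert to linear (a loss of L dB is a gain of −L dB): F_i = 10^(NF_i/10), G_i = 10^(G_i,dB/10)
  Stage 1: F_1 = 10^(1.39/10) = 1.377, G_1 = 10^(16.5/10) = 44.67
  Stage 2: F_2 = 10^(2.60/10) = 1.820, G_2 = 10^(−2.60/10) = 0.5495
Friis cascade:
  F = 1.377 + (1.820 − 1)/44.67 = 1.396
NF = 10 log₁₀(1.396) = 1.45 dB

1.45 dB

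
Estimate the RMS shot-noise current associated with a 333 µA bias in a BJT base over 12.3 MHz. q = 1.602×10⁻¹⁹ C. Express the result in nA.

36.2 nA

I_n = √(2qI·B)
2qI·B = 2 × 1.602×10⁻¹⁹ × 3.33×10⁻⁴ × 1.23×10⁷ = 1.31×10⁻¹⁵ A²
I_n = √(1.31×10⁻¹⁵) = 3.62×10⁻⁸ A = 36.2 nA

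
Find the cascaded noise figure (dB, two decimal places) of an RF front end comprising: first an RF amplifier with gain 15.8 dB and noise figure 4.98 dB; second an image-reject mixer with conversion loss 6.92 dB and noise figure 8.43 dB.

5.19 dB

Convert to linear (a loss of L dB is a gain of −L dB): F_i = 10^(NF_i/10), G_i = 10^(G_i,dB/10)
  Stage 1: F_1 = 10^(4.98/10) = 3.148, G_1 = 10^(15.8/10) = 38.02
  Stage 2: F_2 = 10^(8.43/10) = 6.966, G_2 = 10^(−6.92/10) = 0.2032
Friis cascade:
  F = 3.148 + (6.966 − 1)/38.02 = 3.305
NF = 10 log₁₀(3.305) = 5.19 dB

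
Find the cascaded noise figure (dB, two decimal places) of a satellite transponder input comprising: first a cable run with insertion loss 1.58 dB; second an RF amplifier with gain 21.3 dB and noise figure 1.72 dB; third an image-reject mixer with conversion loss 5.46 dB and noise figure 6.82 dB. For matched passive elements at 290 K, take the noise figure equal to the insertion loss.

Convert to linear (a loss of L dB is a gain of −L dB): F_i = 10^(NF_i/10), G_i = 10^(G_i,dB/10)
  Stage 1: F_1 = 10^(1.58/10) = 1.439, G_1 = 10^(−1.58/10) = 0.6950
  Stage 2: F_2 = 10^(1.72/10) = 1.486, G_2 = 10^(21.3/10) = 134.9
  Stage 3: F_3 = 10^(6.82/10) = 4.808, G_3 = 10^(−5.46/10) = 0.2844
Friis cascade:
  F = 1.439 + (1.486 − 1)/0.6950 + (4.808 − 1)/93.76 = 2.179
NF = 10 log₁₀(2.179) = 3.38 dB

3.38 dB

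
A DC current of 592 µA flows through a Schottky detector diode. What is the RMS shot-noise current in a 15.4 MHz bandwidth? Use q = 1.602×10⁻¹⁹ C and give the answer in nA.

I_n = √(2qI·B)
2qI·B = 2 × 1.602×10⁻¹⁹ × 5.92×10⁻⁴ × 1.54×10⁷ = 2.92×10⁻¹⁵ A²
I_n = √(2.92×10⁻¹⁵) = 5.40×10⁻⁸ A = 54.0 nA

54.0 nA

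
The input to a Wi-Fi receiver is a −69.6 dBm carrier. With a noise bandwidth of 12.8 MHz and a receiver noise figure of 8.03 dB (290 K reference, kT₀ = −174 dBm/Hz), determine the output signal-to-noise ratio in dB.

Noise floor: N = −174 + 10 log₁₀(B) + NF
10 log₁₀(1.28×10⁷) = 71.07 dB
N = −174 + 71.07 + 8.03 = −94.90 dBm
SNR = P_sig − N = −69.6 − (−94.90) = 25.30 dB → 25.3 dB

25.3 dB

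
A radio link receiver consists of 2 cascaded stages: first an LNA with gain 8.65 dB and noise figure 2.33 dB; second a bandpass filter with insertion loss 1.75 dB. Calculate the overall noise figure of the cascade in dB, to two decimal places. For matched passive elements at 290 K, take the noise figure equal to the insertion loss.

Convert to linear (a loss of L dB is a gain of −L dB): F_i = 10^(NF_i/10), G_i = 10^(G_i,dB/10)
  Stage 1: F_1 = 10^(2.33/10) = 1.710, G_1 = 10^(8.65/10) = 7.328
  Stage 2: F_2 = 10^(1.75/10) = 1.496, G_2 = 10^(−1.75/10) = 0.6683
Friis cascade:
  F = 1.710 + (1.496 − 1)/7.328 = 1.778
NF = 10 log₁₀(1.778) = 2.50 dB

2.50 dB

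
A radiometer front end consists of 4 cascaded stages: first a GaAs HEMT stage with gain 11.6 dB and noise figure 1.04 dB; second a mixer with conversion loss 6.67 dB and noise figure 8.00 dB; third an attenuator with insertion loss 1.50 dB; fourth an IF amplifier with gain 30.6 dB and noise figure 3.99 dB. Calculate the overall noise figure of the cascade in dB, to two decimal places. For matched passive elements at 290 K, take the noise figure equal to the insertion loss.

Convert to linear (a loss of L dB is a gain of −L dB): F_i = 10^(NF_i/10), G_i = 10^(G_i,dB/10)
  Stage 1: F_1 = 10^(1.04/10) = 1.271, G_1 = 10^(11.6/10) = 14.45
  Stage 2: F_2 = 10^(8.00/10) = 6.310, G_2 = 10^(−6.67/10) = 0.2153
  Stage 3: F_3 = 10^(1.50/10) = 1.413, G_3 = 10^(−1.50/10) = 0.7079
  Stage 4: F_4 = 10^(3.99/10) = 2.506, G_4 = 10^(30.6/10) = 1148
Friis cascade:
  F = 1.271 + (6.310 − 1)/14.45 + (1.413 − 1)/3.112 + (2.506 − 1)/2.203 = 2.454
NF = 10 log₁₀(2.454) = 3.90 dB

3.90 dB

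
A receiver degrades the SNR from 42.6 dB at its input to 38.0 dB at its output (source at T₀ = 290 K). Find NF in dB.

4.6 dB

NF (dB) = SNR_in(dB) − SNR_out(dB) when the source is at T₀
NF = 42.6 − 38.0 = 4.6 dB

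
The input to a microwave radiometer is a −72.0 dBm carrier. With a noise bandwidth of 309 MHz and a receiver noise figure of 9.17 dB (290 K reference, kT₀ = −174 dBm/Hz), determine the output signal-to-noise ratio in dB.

7.9 dB

Noise floor: N = −174 + 10 log₁₀(B) + NF
10 log₁₀(3.09×10⁸) = 84.9 dB
N = −174 + 84.9 + 9.17 = −79.93 dBm
SNR = P_sig − N = −72.0 − (−79.93) = 7.93 dB → 7.9 dB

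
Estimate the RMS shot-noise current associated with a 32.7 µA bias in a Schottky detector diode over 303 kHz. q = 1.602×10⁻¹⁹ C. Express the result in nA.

I_n = √(2qI·B)
2qI·B = 2 × 1.602×10⁻¹⁹ × 3.27×10⁻⁵ × 3.03×10⁵ = 3.17×10⁻¹⁸ A²
I_n = √(3.17×10⁻¹⁸) = 1.78×10⁻⁹ A = 1.78 nA

1.78 nA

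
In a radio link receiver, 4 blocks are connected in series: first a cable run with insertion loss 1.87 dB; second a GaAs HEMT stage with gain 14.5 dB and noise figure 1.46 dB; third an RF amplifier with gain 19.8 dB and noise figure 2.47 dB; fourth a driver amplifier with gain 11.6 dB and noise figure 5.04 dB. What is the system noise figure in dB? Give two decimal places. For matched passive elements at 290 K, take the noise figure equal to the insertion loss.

Convert to linear (a loss of L dB is a gain of −L dB): F_i = 10^(NF_i/10), G_i = 10^(G_i,dB/10)
  Stage 1: F_1 = 10^(1.87/10) = 1.538, G_1 = 10^(−1.87/10) = 0.6501
  Stage 2: F_2 = 10^(1.46/10) = 1.400, G_2 = 10^(14.5/10) = 28.18
  Stage 3: F_3 = 10^(2.47/10) = 1.766, G_3 = 10^(19.8/10) = 95.50
  Stage 4: F_4 = 10^(5.04/10) = 3.192, G_4 = 10^(11.6/10) = 14.45
Friis cascade:
  F = 1.538 + (1.400 − 1)/0.6501 + (1.766 − 1)/18.32 + (3.192 − 1)/1750 = 2.196
NF = 10 log₁₀(2.196) = 3.42 dB

3.42 dB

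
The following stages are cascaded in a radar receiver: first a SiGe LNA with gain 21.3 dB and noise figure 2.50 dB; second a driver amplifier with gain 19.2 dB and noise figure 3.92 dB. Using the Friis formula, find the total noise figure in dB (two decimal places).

2.53 dB

Convert to linear (a loss of L dB is a gain of −L dB): F_i = 10^(NF_i/10), G_i = 10^(G_i,dB/10)
  Stage 1: F_1 = 10^(2.50/10) = 1.778, G_1 = 10^(21.3/10) = 134.9
  Stage 2: F_2 = 10^(3.92/10) = 2.466, G_2 = 10^(19.2/10) = 83.18
Friis cascade:
  F = 1.778 + (2.466 − 1)/134.9 = 1.789
NF = 10 log₁₀(1.789) = 2.53 dB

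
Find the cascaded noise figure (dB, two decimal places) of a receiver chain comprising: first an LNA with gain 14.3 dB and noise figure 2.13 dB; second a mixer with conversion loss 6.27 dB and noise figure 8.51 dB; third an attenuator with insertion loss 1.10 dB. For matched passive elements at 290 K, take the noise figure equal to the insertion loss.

Convert to linear (a loss of L dB is a gain of −L dB): F_i = 10^(NF_i/10), G_i = 10^(G_i,dB/10)
  Stage 1: F_1 = 10^(2.13/10) = 1.633, G_1 = 10^(14.3/10) = 26.92
  Stage 2: F_2 = 10^(8.51/10) = 7.096, G_2 = 10^(−6.27/10) = 0.2360
  Stage 3: F_3 = 10^(1.10/10) = 1.288, G_3 = 10^(−1.10/10) = 0.7762
Friis cascade:
  F = 1.633 + (7.096 − 1)/26.92 + (1.288 − 1)/6.353 = 1.905
NF = 10 log₁₀(1.905) = 2.80 dB

2.80 dB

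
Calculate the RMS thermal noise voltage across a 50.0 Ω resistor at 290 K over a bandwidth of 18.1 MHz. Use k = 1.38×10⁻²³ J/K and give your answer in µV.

V_n = √(4kTRB)
4kTRB = 4 × 1.38×10⁻²³ × 290 × 5.00×10¹ × 1.81×10⁷ = 1.45×10⁻¹¹ V²
V_n = √(1.45×10⁻¹¹) = 3.81×10⁻⁶ V = 3.81 µV

3.81 µV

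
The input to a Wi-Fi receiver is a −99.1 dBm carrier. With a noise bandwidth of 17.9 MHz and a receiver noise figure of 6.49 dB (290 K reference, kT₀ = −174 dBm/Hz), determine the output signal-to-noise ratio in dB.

Noise floor: N = −174 + 10 log₁₀(B) + NF
10 log₁₀(1.79×10⁷) = 72.53 dB
N = −174 + 72.53 + 6.49 = −94.98 dBm
SNR = P_sig − N = −99.1 − (−94.98) = −4.12 dB → −4.1 dB

−4.1 dB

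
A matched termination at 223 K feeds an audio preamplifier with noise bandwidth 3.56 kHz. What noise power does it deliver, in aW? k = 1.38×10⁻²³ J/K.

P_n = kTB = 1.38×10⁻²³ × 223 × 3.56×10³ = 1.10×10⁻¹⁷ W = 11.0 aW

11.0 aW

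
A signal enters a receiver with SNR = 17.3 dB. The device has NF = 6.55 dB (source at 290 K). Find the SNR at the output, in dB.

By definition F = SNR_in/SNR_out, so in dB: SNR_out = SNR_in − NF
SNR_out = 17.3 − 6.55 = 10.75 dB

10.75 dB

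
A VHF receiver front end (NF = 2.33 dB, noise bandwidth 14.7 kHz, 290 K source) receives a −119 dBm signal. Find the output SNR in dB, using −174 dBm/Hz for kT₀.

Noise floor: N = −174 + 10 log₁₀(B) + NF
10 log₁₀(1.47×10⁴) = 41.67 dB
N = −174 + 41.67 + 2.33 = −130.00 dBm
SNR = P_sig − N = −119 − (−130.00) = 11.00 dB → 11.0 dB

11.0 dB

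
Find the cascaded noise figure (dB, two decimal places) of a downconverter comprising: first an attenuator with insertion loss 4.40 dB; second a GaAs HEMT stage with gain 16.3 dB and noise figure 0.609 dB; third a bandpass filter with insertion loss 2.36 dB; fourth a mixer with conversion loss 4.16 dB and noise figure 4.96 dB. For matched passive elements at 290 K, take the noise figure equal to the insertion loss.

Convert to linear (a loss of L dB is a gain of −L dB): F_i = 10^(NF_i/10), G_i = 10^(G_i,dB/10)
  Stage 1: F_1 = 10^(4.40/10) = 2.754, G_1 = 10^(−4.40/10) = 0.3631
  Stage 2: F_2 = 10^(0.609/10) = 1.151, G_2 = 10^(16.3/10) = 42.66
  Stage 3: F_3 = 10^(2.36/10) = 1.722, G_3 = 10^(−2.36/10) = 0.5808
  Stage 4: F_4 = 10^(4.96/10) = 3.133, G_4 = 10^(−4.16/10) = 0.3837
Friis cascade:
  F = 2.754 + (1.151 − 1)/0.3631 + (1.722 − 1)/15.49 + (3.133 − 1)/8.995 = 3.453
NF = 10 log₁₀(3.453) = 5.38 dB

5.38 dB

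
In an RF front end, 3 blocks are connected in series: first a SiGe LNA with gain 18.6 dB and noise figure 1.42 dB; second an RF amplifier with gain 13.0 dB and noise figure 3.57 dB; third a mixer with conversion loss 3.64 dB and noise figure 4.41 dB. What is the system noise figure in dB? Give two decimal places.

Convert to linear (a loss of L dB is a gain of −L dB): F_i = 10^(NF_i/10), G_i = 10^(G_i,dB/10)
  Stage 1: F_1 = 10^(1.42/10) = 1.387, G_1 = 10^(18.6/10) = 72.44
  Stage 2: F_2 = 10^(3.57/10) = 2.275, G_2 = 10^(13.0/10) = 19.95
  Stage 3: F_3 = 10^(4.41/10) = 2.761, G_3 = 10^(−3.64/10) = 0.4325
Friis cascade:
  F = 1.387 + (2.275 − 1)/72.44 + (2.761 − 1)/1445 = 1.406
NF = 10 log₁₀(1.406) = 1.48 dB

1.48 dB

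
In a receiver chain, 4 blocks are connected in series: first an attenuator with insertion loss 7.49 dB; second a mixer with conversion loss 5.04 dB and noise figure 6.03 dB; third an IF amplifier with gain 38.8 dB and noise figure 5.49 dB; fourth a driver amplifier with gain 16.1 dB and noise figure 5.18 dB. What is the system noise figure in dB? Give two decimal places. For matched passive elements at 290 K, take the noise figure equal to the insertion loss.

18.32 dB

Convert to linear (a loss of L dB is a gain of −L dB): F_i = 10^(NF_i/10), G_i = 10^(G_i,dB/10)
  Stage 1: F_1 = 10^(7.49/10) = 5.610, G_1 = 10^(−7.49/10) = 0.1782
  Stage 2: F_2 = 10^(6.03/10) = 4.009, G_2 = 10^(−5.04/10) = 0.3133
  Stage 3: F_3 = 10^(5.49/10) = 3.540, G_3 = 10^(38.8/10) = 7586
  Stage 4: F_4 = 10^(5.18/10) = 3.296, G_4 = 10^(16.1/10) = 40.74
Friis cascade:
  F = 5.610 + (4.009 − 1)/0.1782 + (3.540 − 1)/0.05585 + (3.296 − 1)/423.6 = 67.98
NF = 10 log₁₀(67.98) = 18.32 dB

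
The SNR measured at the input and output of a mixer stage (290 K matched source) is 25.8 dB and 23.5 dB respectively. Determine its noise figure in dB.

NF (dB) = SNR_in(dB) − SNR_out(dB) when the source is at T₀
NF = 25.8 − 23.5 = 2.3 dB

2.3 dB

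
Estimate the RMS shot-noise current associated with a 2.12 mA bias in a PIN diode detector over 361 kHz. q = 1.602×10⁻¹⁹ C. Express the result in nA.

I_n = √(2qI·B)
2qI·B = 2 × 1.602×10⁻¹⁹ × 2.12×10⁻³ × 3.61×10⁵ = 2.45×10⁻¹⁶ A²
I_n = √(2.45×10⁻¹⁶) = 1.57×10⁻⁸ A = 15.7 nA

15.7 nA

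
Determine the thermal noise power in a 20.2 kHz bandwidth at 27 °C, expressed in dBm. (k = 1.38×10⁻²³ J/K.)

−130.8 dBm

T = 27 °C + 273.15 = 300.15 K
P_n = kTB = 1.38×10⁻²³ × 300.15 × 2.02×10⁴ = 8.37×10⁻¹⁷ W
In dBm: 10 log₁₀(8.37×10⁻¹⁷ / 10⁻³) = −130.8 dBm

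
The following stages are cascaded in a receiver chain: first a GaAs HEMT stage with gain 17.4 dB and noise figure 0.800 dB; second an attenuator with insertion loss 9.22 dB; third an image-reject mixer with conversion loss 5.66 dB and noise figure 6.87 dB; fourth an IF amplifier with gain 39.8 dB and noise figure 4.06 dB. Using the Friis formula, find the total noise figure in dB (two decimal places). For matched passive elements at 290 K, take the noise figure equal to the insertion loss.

Convert to linear (a loss of L dB is a gain of −L dB): F_i = 10^(NF_i/10), G_i = 10^(G_i,dB/10)
  Stage 1: F_1 = 10^(0.800/10) = 1.202, G_1 = 10^(17.4/10) = 54.95
  Stage 2: F_2 = 10^(9.22/10) = 8.356, G_2 = 10^(−9.22/10) = 0.1197
  Stage 3: F_3 = 10^(6.87/10) = 4.864, G_3 = 10^(−5.66/10) = 0.2716
  Stage 4: F_4 = 10^(4.06/10) = 2.547, G_4 = 10^(39.8/10) = 9550
Friis cascade:
  F = 1.202 + (8.356 − 1)/54.95 + (4.864 − 1)/6.577 + (2.547 − 1)/1.786 = 2.790
NF = 10 log₁₀(2.790) = 4.46 dB

4.46 dB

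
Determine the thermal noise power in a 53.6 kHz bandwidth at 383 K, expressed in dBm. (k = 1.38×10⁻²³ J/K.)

−125.5 dBm

P_n = kTB = 1.38×10⁻²³ × 383 × 5.36×10⁴ = 2.83×10⁻¹⁶ W
In dBm: 10 log₁₀(2.83×10⁻¹⁶ / 10⁻³) = −125.5 dBm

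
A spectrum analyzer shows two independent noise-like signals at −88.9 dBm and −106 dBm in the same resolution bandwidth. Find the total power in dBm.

Convert to linear, add, convert back:
P₁ = 1.29×10⁻¹² W, P₂ = 2.51×10⁻¹⁴ W
P_tot = 1.31×10⁻¹² W → 10 log₁₀(P_tot / 10⁻³) = −88.8 dBm

−88.8 dBm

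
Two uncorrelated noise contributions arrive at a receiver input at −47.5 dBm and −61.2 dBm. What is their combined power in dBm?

−47.3 dBm

Convert to linear, add, convert back:
P₁ = 1.78×10⁻⁸ W, P₂ = 7.59×10⁻¹⁰ W
P_tot = 1.85×10⁻⁸ W → 10 log₁₀(P_tot / 10⁻³) = −47.3 dBm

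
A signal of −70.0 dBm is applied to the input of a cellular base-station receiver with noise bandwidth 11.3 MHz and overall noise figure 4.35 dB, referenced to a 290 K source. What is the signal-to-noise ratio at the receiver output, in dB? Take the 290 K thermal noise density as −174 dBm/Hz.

29.1 dB

Noise floor: N = −174 + 10 log₁₀(B) + NF
10 log₁₀(1.13×10⁷) = 70.53 dB
N = −174 + 70.53 + 4.35 = −99.12 dBm
SNR = P_sig − N = −70.0 − (−99.12) = 29.12 dB → 29.1 dB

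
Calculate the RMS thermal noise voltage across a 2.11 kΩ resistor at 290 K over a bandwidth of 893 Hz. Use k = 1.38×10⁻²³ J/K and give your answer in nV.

174 nV

V_n = √(4kTRB)
4kTRB = 4 × 1.38×10⁻²³ × 290 × 2.11×10³ × 8.93×10² = 3.02×10⁻¹⁴ V²
V_n = √(3.02×10⁻¹⁴) = 1.74×10⁻⁷ V = 174 nV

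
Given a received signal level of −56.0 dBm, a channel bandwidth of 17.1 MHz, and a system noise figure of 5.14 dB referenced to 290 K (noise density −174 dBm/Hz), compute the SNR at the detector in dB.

40.5 dB

Noise floor: N = −174 + 10 log₁₀(B) + NF
10 log₁₀(1.71×10⁷) = 72.33 dB
N = −174 + 72.33 + 5.14 = −96.53 dBm
SNR = P_sig − N = −56.0 − (−96.53) = 40.53 dB → 40.5 dB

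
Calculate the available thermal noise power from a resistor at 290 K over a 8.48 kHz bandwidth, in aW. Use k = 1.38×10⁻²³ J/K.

33.9 aW

P_n = kTB = 1.38×10⁻²³ × 290 × 8.48×10³ = 3.39×10⁻¹⁷ W = 33.9 aW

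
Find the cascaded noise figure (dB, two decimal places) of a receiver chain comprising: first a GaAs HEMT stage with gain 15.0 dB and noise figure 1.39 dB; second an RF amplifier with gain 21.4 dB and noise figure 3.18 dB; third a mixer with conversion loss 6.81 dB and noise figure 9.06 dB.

1.50 dB

Convert to linear (a loss of L dB is a gain of −L dB): F_i = 10^(NF_i/10), G_i = 10^(G_i,dB/10)
  Stage 1: F_1 = 10^(1.39/10) = 1.377, G_1 = 10^(15.0/10) = 31.62
  Stage 2: F_2 = 10^(3.18/10) = 2.080, G_2 = 10^(21.4/10) = 138.0
  Stage 3: F_3 = 10^(9.06/10) = 8.054, G_3 = 10^(−6.81/10) = 0.2084
Friis cascade:
  F = 1.377 + (2.080 − 1)/31.62 + (8.054 − 1)/4365 = 1.413
NF = 10 log₁₀(1.413) = 1.50 dB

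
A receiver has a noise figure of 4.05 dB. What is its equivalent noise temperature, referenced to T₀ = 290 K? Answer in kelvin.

447 K

F = 10^(4.05/10) = 2.54097
T_e = (F − 1)·T₀ = (2.54097 − 1) × 290 = 447 K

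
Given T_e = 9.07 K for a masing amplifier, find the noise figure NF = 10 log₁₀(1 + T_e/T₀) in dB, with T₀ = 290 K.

F = 1 + T_e/T₀ = 1 + 9.07/290 = 1.03128
NF = 10 log₁₀(1.03128) = 0.134 dB

0.134 dB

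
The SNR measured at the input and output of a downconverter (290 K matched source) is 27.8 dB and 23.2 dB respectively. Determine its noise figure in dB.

4.6 dB

NF (dB) = SNR_in(dB) − SNR_out(dB) when the source is at T₀
NF = 27.8 − 23.2 = 4.6 dB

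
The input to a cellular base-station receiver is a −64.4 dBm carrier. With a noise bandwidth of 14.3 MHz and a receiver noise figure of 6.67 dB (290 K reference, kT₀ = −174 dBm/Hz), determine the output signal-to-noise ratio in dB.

Noise floor: N = −174 + 10 log₁₀(B) + NF
10 log₁₀(1.43×10⁷) = 71.55 dB
N = −174 + 71.55 + 6.67 = −95.78 dBm
SNR = P_sig − N = −64.4 − (−95.78) = 31.38 dB → 31.4 dB

31.4 dB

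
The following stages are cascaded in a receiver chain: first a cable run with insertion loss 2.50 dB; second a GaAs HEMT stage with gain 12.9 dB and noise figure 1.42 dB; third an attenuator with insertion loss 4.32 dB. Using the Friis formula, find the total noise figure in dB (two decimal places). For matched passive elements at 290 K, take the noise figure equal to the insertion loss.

Convert to linear (a loss of L dB is a gain of −L dB): F_i = 10^(NF_i/10), G_i = 10^(G_i,dB/10)
  Stage 1: F_1 = 10^(2.50/10) = 1.778, G_1 = 10^(−2.50/10) = 0.5623
  Stage 2: F_2 = 10^(1.42/10) = 1.387, G_2 = 10^(12.9/10) = 19.50
  Stage 3: F_3 = 10^(4.32/10) = 2.704, G_3 = 10^(−4.32/10) = 0.3698
Friis cascade:
  F = 1.778 + (1.387 − 1)/0.5623 + (2.704 − 1)/10.96 = 2.621
NF = 10 log₁₀(2.621) = 4.19 dB

4.19 dB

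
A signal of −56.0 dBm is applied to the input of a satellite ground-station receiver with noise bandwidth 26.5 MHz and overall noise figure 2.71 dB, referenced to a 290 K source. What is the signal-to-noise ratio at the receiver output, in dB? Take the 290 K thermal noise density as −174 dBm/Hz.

Noise floor: N = −174 + 10 log₁₀(B) + NF
10 log₁₀(2.65×10⁷) = 74.23 dB
N = −174 + 74.23 + 2.71 = −97.06 dBm
SNR = P_sig − N = −56.0 − (−97.06) = 41.06 dB → 41.1 dB

41.1 dB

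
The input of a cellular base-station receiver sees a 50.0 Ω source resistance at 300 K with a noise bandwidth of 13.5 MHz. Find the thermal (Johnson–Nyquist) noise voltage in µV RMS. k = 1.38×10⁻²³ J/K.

V_n = √(4kTRB)
4kTRB = 4 × 1.38×10⁻²³ × 300 × 5.00×10¹ × 1.35×10⁷ = 1.12×10⁻¹¹ V²
V_n = √(1.12×10⁻¹¹) = 3.34×10⁻⁶ V = 3.34 µV

3.34 µV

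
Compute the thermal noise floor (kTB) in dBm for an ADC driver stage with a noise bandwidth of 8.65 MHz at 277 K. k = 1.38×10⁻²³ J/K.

−104.8 dBm

P_n = kTB = 1.38×10⁻²³ × 277 × 8.65×10⁶ = 3.31×10⁻¹⁴ W
In dBm: 10 log₁₀(3.31×10⁻¹⁴ / 10⁻³) = −104.8 dBm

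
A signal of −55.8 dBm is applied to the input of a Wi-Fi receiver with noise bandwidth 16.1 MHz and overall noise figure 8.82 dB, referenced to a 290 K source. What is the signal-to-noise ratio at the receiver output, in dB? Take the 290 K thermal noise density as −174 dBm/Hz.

Noise floor: N = −174 + 10 log₁₀(B) + NF
10 log₁₀(1.61×10⁷) = 72.07 dB
N = −174 + 72.07 + 8.82 = −93.11 dBm
SNR = P_sig − N = −55.8 − (−93.11) = 37.31 dB → 37.3 dB

37.3 dB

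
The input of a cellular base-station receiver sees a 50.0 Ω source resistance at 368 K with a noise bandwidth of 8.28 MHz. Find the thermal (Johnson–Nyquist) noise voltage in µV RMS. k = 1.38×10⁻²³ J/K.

2.90 µV

V_n = √(4kTRB)
4kTRB = 4 × 1.38×10⁻²³ × 368 × 5.00×10¹ × 8.28×10⁶ = 8.41×10⁻¹² V²
V_n = √(8.41×10⁻¹²) = 2.90×10⁻⁶ V = 2.90 µV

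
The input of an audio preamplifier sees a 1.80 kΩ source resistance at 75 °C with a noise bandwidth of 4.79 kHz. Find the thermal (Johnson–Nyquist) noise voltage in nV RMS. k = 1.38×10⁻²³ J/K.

407 nV

T = 75 °C + 273.15 = 348.15 K
V_n = √(4kTRB)
4kTRB = 4 × 1.38×10⁻²³ × 348.15 × 1.80×10³ × 4.79×10³ = 1.66×10⁻¹³ V²
V_n = √(1.66×10⁻¹³) = 4.07×10⁻⁷ V = 407 nV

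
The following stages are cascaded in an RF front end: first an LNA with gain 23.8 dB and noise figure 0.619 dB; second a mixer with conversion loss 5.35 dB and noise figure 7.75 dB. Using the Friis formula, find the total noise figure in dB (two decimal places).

Convert to linear (a loss of L dB is a gain of −L dB): F_i = 10^(NF_i/10), G_i = 10^(G_i,dB/10)
  Stage 1: F_1 = 10^(0.619/10) = 1.153, G_1 = 10^(23.8/10) = 239.9
  Stage 2: F_2 = 10^(7.75/10) = 5.957, G_2 = 10^(−5.35/10) = 0.2917
Friis cascade:
  F = 1.153 + (5.957 − 1)/239.9 = 1.174
NF = 10 log₁₀(1.174) = 0.70 dB

0.70 dB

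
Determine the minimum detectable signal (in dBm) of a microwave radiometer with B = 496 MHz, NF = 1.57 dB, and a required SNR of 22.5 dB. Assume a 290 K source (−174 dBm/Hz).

−63.0 dBm

Sensitivity = −174 + 10 log₁₀(B) + NF + SNR_min
= −174 + 86.95 + 1.57 + 22.5
= −62.98 dBm → −63.0 dBm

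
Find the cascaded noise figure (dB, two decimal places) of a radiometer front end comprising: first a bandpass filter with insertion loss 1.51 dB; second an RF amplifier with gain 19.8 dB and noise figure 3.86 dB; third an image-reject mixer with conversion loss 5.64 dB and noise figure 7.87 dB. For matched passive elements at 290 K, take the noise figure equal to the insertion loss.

Convert to linear (a loss of L dB is a gain of −L dB): F_i = 10^(NF_i/10), G_i = 10^(G_i,dB/10)
  Stage 1: F_1 = 10^(1.51/10) = 1.416, G_1 = 10^(−1.51/10) = 0.7063
  Stage 2: F_2 = 10^(3.86/10) = 2.432, G_2 = 10^(19.8/10) = 95.50
  Stage 3: F_3 = 10^(7.87/10) = 6.124, G_3 = 10^(−5.64/10) = 0.2729
Friis cascade:
  F = 1.416 + (2.432 − 1)/0.7063 + (6.124 − 1)/67.45 = 3.519
NF = 10 log₁₀(3.519) = 5.46 dB

5.46 dB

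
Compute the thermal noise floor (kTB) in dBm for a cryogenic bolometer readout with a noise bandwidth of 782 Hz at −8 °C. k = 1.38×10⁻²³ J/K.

−145.4 dBm

T = −8 °C + 273.15 = 265.15 K
P_n = kTB = 1.38×10⁻²³ × 265.15 × 7.82×10² = 2.86×10⁻¹⁸ W
In dBm: 10 log₁₀(2.86×10⁻¹⁸ / 10⁻³) = −145.4 dBm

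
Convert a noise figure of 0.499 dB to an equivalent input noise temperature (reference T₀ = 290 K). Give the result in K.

35.3 K

F = 10^(0.499/10) = 1.12176
T_e = (F − 1)·T₀ = (1.12176 − 1) × 290 = 35.3 K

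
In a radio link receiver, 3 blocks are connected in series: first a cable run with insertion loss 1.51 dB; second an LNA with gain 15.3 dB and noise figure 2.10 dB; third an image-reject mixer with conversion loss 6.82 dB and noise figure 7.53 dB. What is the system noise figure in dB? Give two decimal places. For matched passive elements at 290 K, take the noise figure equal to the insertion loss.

3.96 dB

Convert to linear (a loss of L dB is a gain of −L dB): F_i = 10^(NF_i/10), G_i = 10^(G_i,dB/10)
  Stage 1: F_1 = 10^(1.51/10) = 1.416, G_1 = 10^(−1.51/10) = 0.7063
  Stage 2: F_2 = 10^(2.10/10) = 1.622, G_2 = 10^(15.3/10) = 33.88
  Stage 3: F_3 = 10^(7.53/10) = 5.662, G_3 = 10^(−6.82/10) = 0.2080
Friis cascade:
  F = 1.416 + (1.622 − 1)/0.7063 + (5.662 − 1)/23.93 = 2.491
NF = 10 log₁₀(2.491) = 3.96 dB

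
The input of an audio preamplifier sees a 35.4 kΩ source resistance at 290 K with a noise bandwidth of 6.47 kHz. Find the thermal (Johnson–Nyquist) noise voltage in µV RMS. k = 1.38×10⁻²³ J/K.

V_n = √(4kTRB)
4kTRB = 4 × 1.38×10⁻²³ × 290 × 3.54×10⁴ × 6.47×10³ = 3.67×10⁻¹² V²
V_n = √(3.67×10⁻¹²) = 1.91×10⁻⁶ V = 1.91 µV

1.91 µV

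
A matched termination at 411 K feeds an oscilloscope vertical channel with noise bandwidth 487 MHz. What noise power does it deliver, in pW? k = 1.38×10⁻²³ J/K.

2.76 pW

P_n = kTB = 1.38×10⁻²³ × 411 × 4.87×10⁸ = 2.76×10⁻¹² W = 2.76 pW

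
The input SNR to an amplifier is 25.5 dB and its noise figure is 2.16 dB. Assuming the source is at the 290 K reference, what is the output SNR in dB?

By definition F = SNR_in/SNR_out, so in dB: SNR_out = SNR_in − NF
SNR_out = 25.5 − 2.16 = 23.34 dB

23.34 dB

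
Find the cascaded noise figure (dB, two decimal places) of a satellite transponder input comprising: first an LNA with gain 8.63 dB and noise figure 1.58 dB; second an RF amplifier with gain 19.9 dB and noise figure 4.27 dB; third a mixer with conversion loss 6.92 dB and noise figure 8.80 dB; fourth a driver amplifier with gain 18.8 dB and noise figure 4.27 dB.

2.28 dB

Convert to linear (a loss of L dB is a gain of −L dB): F_i = 10^(NF_i/10), G_i = 10^(G_i,dB/10)
  Stage 1: F_1 = 10^(1.58/10) = 1.439, G_1 = 10^(8.63/10) = 7.295
  Stage 2: F_2 = 10^(4.27/10) = 2.673, G_2 = 10^(19.9/10) = 97.72
  Stage 3: F_3 = 10^(8.80/10) = 7.586, G_3 = 10^(−6.92/10) = 0.2032
  Stage 4: F_4 = 10^(4.27/10) = 2.673, G_4 = 10^(18.8/10) = 75.86
Friis cascade:
  F = 1.439 + (2.673 − 1)/7.295 + (7.586 − 1)/712.9 + (2.673 − 1)/144.9 = 1.689
NF = 10 log₁₀(1.689) = 2.28 dB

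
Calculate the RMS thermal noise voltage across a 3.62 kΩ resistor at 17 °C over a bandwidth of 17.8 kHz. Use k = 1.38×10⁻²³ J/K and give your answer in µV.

1.02 µV

T = 17 °C + 273.15 = 290.15 K
V_n = √(4kTRB)
4kTRB = 4 × 1.38×10⁻²³ × 290.15 × 3.62×10³ × 1.78×10⁴ = 1.03×10⁻¹² V²
V_n = √(1.03×10⁻¹²) = 1.02×10⁻⁶ V = 1.02 µV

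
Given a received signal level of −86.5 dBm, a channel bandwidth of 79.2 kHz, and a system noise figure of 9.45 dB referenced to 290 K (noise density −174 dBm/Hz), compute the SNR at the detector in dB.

29.1 dB

Noise floor: N = −174 + 10 log₁₀(B) + NF
10 log₁₀(7.92×10⁴) = 48.99 dB
N = −174 + 48.99 + 9.45 = −115.56 dBm
SNR = P_sig − N = −86.5 − (−115.56) = 29.06 dB → 29.1 dB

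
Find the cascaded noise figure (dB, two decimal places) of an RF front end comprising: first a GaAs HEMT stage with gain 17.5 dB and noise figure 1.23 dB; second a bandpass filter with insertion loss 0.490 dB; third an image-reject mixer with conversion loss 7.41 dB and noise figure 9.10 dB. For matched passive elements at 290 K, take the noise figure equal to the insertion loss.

1.68 dB

Convert to linear (a loss of L dB is a gain of −L dB): F_i = 10^(NF_i/10), G_i = 10^(G_i,dB/10)
  Stage 1: F_1 = 10^(1.23/10) = 1.327, G_1 = 10^(17.5/10) = 56.23
  Stage 2: F_2 = 10^(0.490/10) = 1.119, G_2 = 10^(−0.490/10) = 0.8933
  Stage 3: F_3 = 10^(9.10/10) = 8.128, G_3 = 10^(−7.41/10) = 0.1816
Friis cascade:
  F = 1.327 + (1.119 − 1)/56.23 + (8.128 − 1)/50.23 = 1.471
NF = 10 log₁₀(1.471) = 1.68 dB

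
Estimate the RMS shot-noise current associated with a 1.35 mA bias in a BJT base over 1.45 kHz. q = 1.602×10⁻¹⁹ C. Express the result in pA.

792 pA

I_n = √(2qI·B)
2qI·B = 2 × 1.602×10⁻¹⁹ × 1.35×10⁻³ × 1.45×10³ = 6.27×10⁻¹⁹ A²
I_n = √(6.27×10⁻¹⁹) = 7.92×10⁻¹⁰ A = 792 pA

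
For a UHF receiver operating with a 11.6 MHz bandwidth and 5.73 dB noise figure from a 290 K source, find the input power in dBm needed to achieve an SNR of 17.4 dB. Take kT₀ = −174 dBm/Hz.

Sensitivity = −174 + 10 log₁₀(B) + NF + SNR_min
= −174 + 70.64 + 5.73 + 17.4
= −80.23 dBm → −80.2 dBm

−80.2 dBm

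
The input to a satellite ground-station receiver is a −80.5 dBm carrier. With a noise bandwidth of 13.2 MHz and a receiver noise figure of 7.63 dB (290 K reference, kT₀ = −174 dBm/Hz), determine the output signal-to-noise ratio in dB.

Noise floor: N = −174 + 10 log₁₀(B) + NF
10 log₁₀(1.32×10⁷) = 71.21 dB
N = −174 + 71.21 + 7.63 = −95.16 dBm
SNR = P_sig − N = −80.5 − (−95.16) = 14.66 dB → 14.7 dB

14.7 dB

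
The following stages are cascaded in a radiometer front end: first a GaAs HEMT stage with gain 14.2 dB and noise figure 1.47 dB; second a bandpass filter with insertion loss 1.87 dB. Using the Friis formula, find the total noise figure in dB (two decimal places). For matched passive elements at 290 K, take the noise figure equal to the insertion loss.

1.53 dB

Convert to linear (a loss of L dB is a gain of −L dB): F_i = 10^(NF_i/10), G_i = 10^(G_i,dB/10)
  Stage 1: F_1 = 10^(1.47/10) = 1.403, G_1 = 10^(14.2/10) = 26.30
  Stage 2: F_2 = 10^(1.87/10) = 1.538, G_2 = 10^(−1.87/10) = 0.6501
Friis cascade:
  F = 1.403 + (1.538 − 1)/26.30 = 1.423
NF = 10 log₁₀(1.423) = 1.53 dB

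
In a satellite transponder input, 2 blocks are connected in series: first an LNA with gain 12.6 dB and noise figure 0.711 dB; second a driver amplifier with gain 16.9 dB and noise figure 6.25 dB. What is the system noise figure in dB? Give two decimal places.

1.32 dB

Convert to linear (a loss of L dB is a gain of −L dB): F_i = 10^(NF_i/10), G_i = 10^(G_i,dB/10)
  Stage 1: F_1 = 10^(0.711/10) = 1.178, G_1 = 10^(12.6/10) = 18.20
  Stage 2: F_2 = 10^(6.25/10) = 4.217, G_2 = 10^(16.9/10) = 48.98
Friis cascade:
  F = 1.178 + (4.217 − 1)/18.20 = 1.355
NF = 10 log₁₀(1.355) = 1.32 dB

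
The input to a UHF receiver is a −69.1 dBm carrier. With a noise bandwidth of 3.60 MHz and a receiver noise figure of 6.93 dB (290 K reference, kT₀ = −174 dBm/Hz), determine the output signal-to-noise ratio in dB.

Noise floor: N = −174 + 10 log₁₀(B) + NF
10 log₁₀(3.60×10⁶) = 65.56 dB
N = −174 + 65.56 + 6.93 = −101.51 dBm
SNR = P_sig − N = −69.1 − (−101.51) = 32.41 dB → 32.4 dB

32.4 dB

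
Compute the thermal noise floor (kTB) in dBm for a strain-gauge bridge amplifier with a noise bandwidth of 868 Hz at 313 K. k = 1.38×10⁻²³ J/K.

P_n = kTB = 1.38×10⁻²³ × 313 × 8.68×10² = 3.75×10⁻¹⁸ W
In dBm: 10 log₁₀(3.75×10⁻¹⁸ / 10⁻³) = −144.3 dBm

−144.3 dBm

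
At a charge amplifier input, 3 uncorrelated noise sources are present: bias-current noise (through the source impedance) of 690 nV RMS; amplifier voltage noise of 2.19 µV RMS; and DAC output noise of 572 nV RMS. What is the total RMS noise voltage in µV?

Uncorrelated sources add in power (mean-square): V_tot = √(ΣV_i²)
V_tot = √[(6.90×10⁻⁷)² + (2.19×10⁻⁶)² + (5.72×10⁻⁷)²] = 2.37×10⁻⁶ V = 2.37 µV

2.37 µV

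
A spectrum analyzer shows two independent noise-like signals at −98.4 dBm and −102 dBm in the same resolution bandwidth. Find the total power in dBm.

Convert to linear, add, convert back:
P₁ = 1.45×10⁻¹³ W, P₂ = 6.31×10⁻¹⁴ W
P_tot = 2.08×10⁻¹³ W → 10 log₁₀(P_tot / 10⁻³) = −96.8 dBm

−96.8 dBm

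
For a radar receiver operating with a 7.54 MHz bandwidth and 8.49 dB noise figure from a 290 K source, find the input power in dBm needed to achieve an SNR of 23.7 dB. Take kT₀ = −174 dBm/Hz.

Sensitivity = −174 + 10 log₁₀(B) + NF + SNR_min
= −174 + 68.77 + 8.49 + 23.7
= −73.04 dBm → −73.0 dBm

−73.0 dBm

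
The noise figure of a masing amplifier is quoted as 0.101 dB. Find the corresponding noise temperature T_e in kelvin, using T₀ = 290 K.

6.82 K

F = 10^(0.101/10) = 1.02353
T_e = (F − 1)·T₀ = (1.02353 − 1) × 290 = 6.82 K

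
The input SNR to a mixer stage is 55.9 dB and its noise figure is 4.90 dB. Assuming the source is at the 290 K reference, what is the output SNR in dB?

By definition F = SNR_in/SNR_out, so in dB: SNR_out = SNR_in − NF
SNR_out = 55.9 − 4.90 = 51.00 dB

51.00 dB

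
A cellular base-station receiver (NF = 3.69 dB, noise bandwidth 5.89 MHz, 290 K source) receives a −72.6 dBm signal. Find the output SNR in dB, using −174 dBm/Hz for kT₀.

30.0 dB

Noise floor: N = −174 + 10 log₁₀(B) + NF
10 log₁₀(5.89×10⁶) = 67.7 dB
N = −174 + 67.7 + 3.69 = −102.61 dBm
SNR = P_sig − N = −72.6 − (−102.61) = 30.01 dB → 30.0 dB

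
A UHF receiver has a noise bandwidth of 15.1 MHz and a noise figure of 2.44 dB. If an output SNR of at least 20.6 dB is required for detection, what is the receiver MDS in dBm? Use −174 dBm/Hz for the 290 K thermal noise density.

−79.2 dBm

Sensitivity = −174 + 10 log₁₀(B) + NF + SNR_min
= −174 + 71.79 + 2.44 + 20.6
= −79.17 dBm → −79.2 dBm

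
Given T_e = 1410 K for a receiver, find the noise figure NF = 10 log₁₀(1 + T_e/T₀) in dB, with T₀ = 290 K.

F = 1 + T_e/T₀ = 1 + 1410/290 = 5.86207
NF = 10 log₁₀(5.86207) = 7.68 dB

7.68 dB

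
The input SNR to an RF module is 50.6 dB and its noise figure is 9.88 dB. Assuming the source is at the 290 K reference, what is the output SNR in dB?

By definition F = SNR_in/SNR_out, so in dB: SNR_out = SNR_in − NF
SNR_out = 50.6 − 9.88 = 40.72 dB

40.72 dB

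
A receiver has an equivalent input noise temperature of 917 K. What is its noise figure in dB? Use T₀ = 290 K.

F = 1 + T_e/T₀ = 1 + 917/290 = 4.16207
NF = 10 log₁₀(4.16207) = 6.19 dB

6.19 dB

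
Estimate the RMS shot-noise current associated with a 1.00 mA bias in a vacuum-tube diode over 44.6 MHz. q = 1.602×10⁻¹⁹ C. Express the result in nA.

I_n = √(2qI·B)
2qI·B = 2 × 1.602×10⁻¹⁹ × 1.00×10⁻³ × 4.46×10⁷ = 1.43×10⁻¹⁴ A²
I_n = √(1.43×10⁻¹⁴) = 1.20×10⁻⁷ A = 120 nA

120 nA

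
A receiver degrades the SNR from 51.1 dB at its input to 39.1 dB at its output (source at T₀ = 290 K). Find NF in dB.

12.0 dB

NF (dB) = SNR_in(dB) − SNR_out(dB) when the source is at T₀
NF = 51.1 − 39.1 = 12.0 dB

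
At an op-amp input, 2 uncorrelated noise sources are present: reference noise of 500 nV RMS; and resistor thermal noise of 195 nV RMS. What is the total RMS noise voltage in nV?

Uncorrelated sources add in power (mean-square): V_tot = √(ΣV_i²)
V_tot = √[(5.00×10⁻⁷)² + (1.95×10⁻⁷)²] = 5.37×10⁻⁷ V = 537 nV

537 nV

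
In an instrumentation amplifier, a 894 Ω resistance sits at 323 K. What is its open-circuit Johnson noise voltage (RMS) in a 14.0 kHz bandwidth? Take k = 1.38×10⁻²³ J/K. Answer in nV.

V_n = √(4kTRB)
4kTRB = 4 × 1.38×10⁻²³ × 323 × 8.94×10² × 1.40×10⁴ = 2.23×10⁻¹³ V²
V_n = √(2.23×10⁻¹³) = 4.72×10⁻⁷ V = 472 nV

472 nV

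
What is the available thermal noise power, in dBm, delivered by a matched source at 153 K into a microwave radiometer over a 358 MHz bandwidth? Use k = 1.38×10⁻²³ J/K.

P_n = kTB = 1.38×10⁻²³ × 153 × 3.58×10⁸ = 7.56×10⁻¹³ W
In dBm: 10 log₁₀(7.56×10⁻¹³ / 10⁻³) = −91.2 dBm

−91.2 dBm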